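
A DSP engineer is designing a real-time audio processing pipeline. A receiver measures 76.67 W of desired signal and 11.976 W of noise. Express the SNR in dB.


SNR in decibels:
SNR = 10 * log10(Ps / Pn)
    = 10 * log10(76.67 / 11.976)
    = 10 * log10(6.402)
    = 10 * 0.8063
    = 8.06 dB

8.06 dB


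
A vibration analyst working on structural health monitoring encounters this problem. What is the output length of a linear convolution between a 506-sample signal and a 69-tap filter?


Linear convolution output length:
L = N + M - 1
  = 506 + 69 - 1
  = 574 samples

574


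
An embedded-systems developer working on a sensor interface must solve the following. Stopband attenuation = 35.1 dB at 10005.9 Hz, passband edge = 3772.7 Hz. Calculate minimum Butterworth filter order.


Butterworth filter order formula:
n = log10(10^(A/10) - 1) / (2 * log10(f_stop/f_pass))
10^(35.1/10) - 1 = 3234.9366
f_stop/f_pass = 10005.9 / 3772.7 = 2.6522
n = 4.1429 -> ceil = 5

5


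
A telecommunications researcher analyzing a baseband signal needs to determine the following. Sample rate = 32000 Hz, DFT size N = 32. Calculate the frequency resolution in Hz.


DFT frequency resolution:
df = fs / N
   = 32000 / 32
   = 1000.0 Hz

1000.0 Hz


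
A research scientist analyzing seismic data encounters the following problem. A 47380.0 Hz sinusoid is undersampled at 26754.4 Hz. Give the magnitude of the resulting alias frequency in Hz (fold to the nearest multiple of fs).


Compute the nearest integer multiple of fs to the signal:
n = round(47380.0 / 26754.4) = 2
f_alias = |47380.0 - 2 * 26754.4|
        = |47380.0 - 53508.8|
        = 6128.8 Hz

6128.8


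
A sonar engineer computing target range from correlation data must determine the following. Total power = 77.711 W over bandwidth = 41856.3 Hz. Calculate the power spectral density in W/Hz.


Power spectral density:
PSD = P / BW
    = 77.711 / 41856.3
    = 0.00185661 W/Hz

0.00185661 W/Hz


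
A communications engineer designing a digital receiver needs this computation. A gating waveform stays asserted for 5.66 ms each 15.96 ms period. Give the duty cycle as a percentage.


Duty cycle as a percentage:
DC = (t_on / T) * 100
   = (5.66 / 15.96) * 100
   = 0.354637 * 100
   = 35.46 %

35.46 %


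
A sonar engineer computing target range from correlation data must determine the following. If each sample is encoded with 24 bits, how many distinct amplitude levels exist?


Number of quantization levels = 2^N
= 2^24
= 16777216

16777216


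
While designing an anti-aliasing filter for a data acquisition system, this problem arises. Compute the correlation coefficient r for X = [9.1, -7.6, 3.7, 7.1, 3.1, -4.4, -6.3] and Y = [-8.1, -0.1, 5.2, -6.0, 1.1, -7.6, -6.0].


Pearson correlation coefficient (population):
r = cov(X,Y) / (std(X) * std(Y))
Mean X = 0.6714, Mean Y = -3.0714
Cov(X,Y) = -1.032041
Std(X) = 6.212594, Std(Y) = 4.744836
r = -0.035

-0.035


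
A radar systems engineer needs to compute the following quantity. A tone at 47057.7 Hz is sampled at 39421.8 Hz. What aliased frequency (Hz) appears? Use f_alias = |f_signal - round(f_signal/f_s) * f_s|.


Compute the nearest integer multiple of fs to the signal:
n = round(47057.7 / 39421.8) = 1
f_alias = |47057.7 - 1 * 39421.8|
        = |47057.7 - 39421.8|
        = 7635.9 Hz

7635.9


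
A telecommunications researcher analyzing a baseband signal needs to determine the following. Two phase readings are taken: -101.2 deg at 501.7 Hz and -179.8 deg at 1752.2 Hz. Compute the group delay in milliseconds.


Group delay from phase difference:
tau = -d(phi)/d(omega)
d(phi) = -78.6 deg = -1.371829 rad
d(omega) = 2*pi*(1752.2 - 501.7) = 7857.1232 rad/s
tau = -(-1.371829) / 7857.1232
    = 0.1746 ms

0.1746 ms


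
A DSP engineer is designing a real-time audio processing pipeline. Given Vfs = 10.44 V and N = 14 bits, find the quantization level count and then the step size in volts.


Step 1 — number of quantization levels:
L = 2^N = 2^14 = 16384

Step 2 — LSB step size:
delta = Vfs / L
      = 10.44 / 16384
      = 0.00063721 V

Levels = 16384; step size = 0.00063721 V


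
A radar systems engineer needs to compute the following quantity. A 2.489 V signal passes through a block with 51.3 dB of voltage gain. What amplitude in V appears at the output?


Output voltage from dB gain:
V_out = V_in * 10^(gain_dB / 20)
      = 2.489 * 10^(51.3 / 20)
      = 2.489 * 367.2823
      = 914.1656 V

914.1656 V


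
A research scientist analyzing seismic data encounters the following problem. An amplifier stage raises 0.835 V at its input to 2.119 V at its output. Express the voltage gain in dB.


Voltage gain in dB:
G = 20 * log10(Vout / Vin)
  = 20 * log10(2.119 / 0.835)
  = 20 * log10(2.537725)
  = 20 * 0.404444
  = 8.09 dB

8.09 dB


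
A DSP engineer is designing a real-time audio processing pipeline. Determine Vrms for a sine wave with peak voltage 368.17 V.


RMS voltage for a sinusoidal waveform:
V_rms = V_peak / sqrt(2)
      = 368.17 / 1.414214
      = 260.336 V

260.336 V


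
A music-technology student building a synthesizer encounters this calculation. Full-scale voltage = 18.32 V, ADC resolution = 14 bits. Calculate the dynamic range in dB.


Dynamic range from full-scale to LSB:
V_min = V_max / 2^bits = 18.32 / 2^14
DR = 20 * log10(V_max / V_min)
   = 20 * log10(2^14)
   = 20 * 14 * log10(2)
   = 84.29 dB

84.29 dB


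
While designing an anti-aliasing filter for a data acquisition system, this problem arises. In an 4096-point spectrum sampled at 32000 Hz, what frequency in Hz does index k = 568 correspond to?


Frequency of DFT bin k:
f_k = k * fs / N
    = 568 * 32000 / 4096
    = 18176000 / 4096
    = 4437.5 Hz

4437.5 Hz


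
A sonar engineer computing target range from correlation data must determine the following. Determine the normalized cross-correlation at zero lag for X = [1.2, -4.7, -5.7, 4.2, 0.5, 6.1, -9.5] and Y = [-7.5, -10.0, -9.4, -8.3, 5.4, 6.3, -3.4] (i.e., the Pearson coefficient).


Pearson correlation coefficient (population):
r = cov(X,Y) / (std(X) * std(Y))
Mean X = -1.1286, Mean Y = -3.8429
Cov(X,Y) = 14.255918
Std(X) = 5.243422, Std(Y) = 6.442461
r = 0.422

0.422


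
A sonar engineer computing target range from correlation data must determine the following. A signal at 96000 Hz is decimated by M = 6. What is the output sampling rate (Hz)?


Decimation reduces the sample rate:
fs_out = fs_in / M
       = 96000 / 6
       = 16000.0 Hz

16000.0 Hz


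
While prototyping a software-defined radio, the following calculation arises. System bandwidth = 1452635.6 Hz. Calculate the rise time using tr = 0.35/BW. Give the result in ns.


Rise time from bandwidth relationship:
tr = 0.35 / BW
   = 0.35 / 1452635.6
   = 2.40941362e-07 s
   = 240.9414 ns

240.9414 ns


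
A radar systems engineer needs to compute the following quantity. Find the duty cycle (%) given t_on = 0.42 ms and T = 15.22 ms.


Duty cycle as a percentage:
DC = (t_on / T) * 100
   = (0.42 / 15.22) * 100
   = 0.027595 * 100
   = 2.76 %

2.76 %


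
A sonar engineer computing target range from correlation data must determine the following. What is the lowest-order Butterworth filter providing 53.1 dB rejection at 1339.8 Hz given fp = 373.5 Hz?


Butterworth filter order formula:
n = log10(10^(A/10) - 1) / (2 * log10(f_stop/f_pass))
10^(53.1/10) - 1 = 204172.7945
f_stop/f_pass = 1339.8 / 373.5 = 3.5871
n = 4.7859 -> ceil = 5

5


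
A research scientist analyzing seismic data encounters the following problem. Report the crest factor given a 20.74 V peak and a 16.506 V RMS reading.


Crest factor is the ratio of peak to RMS:
CF = V_peak / V_rms
   = 20.74 / 16.506
   = 1.2565

1.2565


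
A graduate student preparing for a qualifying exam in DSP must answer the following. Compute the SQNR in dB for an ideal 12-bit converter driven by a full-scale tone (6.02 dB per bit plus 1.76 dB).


Theoretical SNR for a full-scale sinusoid:
SNR = 6.02 * N + 1.76
    = 6.02 * 12 + 1.76
    = 72.24 + 1.76
    = 74.0 dB

74.0 dB


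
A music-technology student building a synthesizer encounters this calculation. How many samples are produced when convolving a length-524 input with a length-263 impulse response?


Linear convolution output length:
L = N + M - 1
  = 524 + 263 - 1
  = 786 samples

786


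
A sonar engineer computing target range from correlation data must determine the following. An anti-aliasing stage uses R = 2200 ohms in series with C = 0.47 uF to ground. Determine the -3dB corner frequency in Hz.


Cutoff frequency of a first-order RC filter:
fc = 1 / (2 * pi * R * C)
C = 0.47 uF = 4.7e-07 F
fc = 1 / (2 * pi * 2200 * 4.7e-07)
   = 1 / 0.0064968136076237
   = 153.921608 Hz

153.921608 Hz


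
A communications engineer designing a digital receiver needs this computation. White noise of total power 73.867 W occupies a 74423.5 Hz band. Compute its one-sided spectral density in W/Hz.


Power spectral density:
PSD = P / BW
    = 73.867 / 74423.5
    = 0.00099252 W/Hz

0.00099252 W/Hz


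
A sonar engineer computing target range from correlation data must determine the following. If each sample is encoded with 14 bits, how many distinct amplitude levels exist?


Number of quantization levels = 2^N
= 2^14
= 16384

16384


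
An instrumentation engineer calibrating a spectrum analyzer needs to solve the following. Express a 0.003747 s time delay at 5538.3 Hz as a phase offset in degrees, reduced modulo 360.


Phase shift from frequency and time delay:
phi = 360 * f * t_delay
    = 360 * 5538.3 * 0.003747
    = 7470.72 degrees
    mod 360 = 270.72 degrees

270.72 degrees


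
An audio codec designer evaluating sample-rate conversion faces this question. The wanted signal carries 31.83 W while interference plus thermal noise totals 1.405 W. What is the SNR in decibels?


SNR in decibels:
SNR = 10 * log10(Ps / Pn)
    = 10 * log10(31.83 / 1.405)
    = 10 * log10(22.6548)
    = 10 * 1.3552
    = 13.55 dB

13.55 dB


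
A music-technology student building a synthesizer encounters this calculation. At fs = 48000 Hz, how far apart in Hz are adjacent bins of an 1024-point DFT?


DFT frequency resolution:
df = fs / N
   = 48000 / 1024
   = 46.875 Hz

46.875 Hz


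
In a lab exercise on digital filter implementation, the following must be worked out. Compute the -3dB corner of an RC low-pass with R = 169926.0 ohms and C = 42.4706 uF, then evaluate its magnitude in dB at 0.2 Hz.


Step 1 — cutoff frequency:
fc = 1 / (2*pi*R*C)
C = 42.4706 uF = 4.24706e-05 F
fc = 1 / (2*pi*169926.0*4.24706e-05)
   = 0.0220532 Hz

Step 2 — magnitude at f = 0.2 Hz:
|H(f)| = 1 / sqrt(1 + (f/fc)^2)
f/fc = 0.2 / 0.0220532 = 9.068979
|H| = 1 / sqrt(1 + 82.24638) = 0.1096017
|H|_dB = 20*log10(0.1096017) = -19.2 dB

fc = 0.0220532 Hz; |H(0.2 Hz)| = -19.2 dB


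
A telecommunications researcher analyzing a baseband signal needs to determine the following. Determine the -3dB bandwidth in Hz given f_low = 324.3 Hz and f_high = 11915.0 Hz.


Bandwidth is the difference of -3dB frequencies:
BW = f_high - f_low
   = 11915.0 - 324.3
   = 11590.7 Hz

11590.7 Hz


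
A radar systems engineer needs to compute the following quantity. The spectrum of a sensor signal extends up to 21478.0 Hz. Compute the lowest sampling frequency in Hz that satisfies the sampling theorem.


The Nyquist rate is twice the maximum frequency component.
fs_min = 2 * fmax
      = 2 * 21478.0
      = 42956.0 Hz

42956.0


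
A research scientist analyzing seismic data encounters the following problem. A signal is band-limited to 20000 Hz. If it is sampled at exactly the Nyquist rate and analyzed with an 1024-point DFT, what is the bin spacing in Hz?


Step 1 — Nyquist sampling rate:
fs = 2 * fmax = 2 * 20000 = 40000 Hz

Step 2 — DFT bin spacing:
df = fs / N = 40000 / 1024 = 39.0625 Hz

39.0625 Hz


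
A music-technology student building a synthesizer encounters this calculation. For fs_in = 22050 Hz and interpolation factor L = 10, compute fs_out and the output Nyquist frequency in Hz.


Step 1 — output sample rate after interpolation by L:
fs_out = L * fs_in = 10 * 22050 = 220500 Hz

Step 2 — Nyquist frequency of the output stream:
f_Nyq = fs_out / 2 = 220500 / 2 = 110250.0 Hz

fs_out = 220500 Hz; f_Nyquist = 110250.0 Hz


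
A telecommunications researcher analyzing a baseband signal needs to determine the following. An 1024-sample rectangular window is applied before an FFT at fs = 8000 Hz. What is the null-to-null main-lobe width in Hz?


Main lobe width for a rectangular window:
Width = 2 * fs / N
      = 2 * 8000 / 1024
      = 16000 / 1024
      = 15.625 Hz

15.625 Hz


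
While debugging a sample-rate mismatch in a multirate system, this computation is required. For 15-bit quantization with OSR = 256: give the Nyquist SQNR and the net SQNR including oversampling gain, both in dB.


Step 1 — baseline SQNR at Nyquist:
SQNR_base = 6.02*N + 1.76
          = 6.02*15 + 1.76
          = 92.06 dB

Step 2 — oversampling processing gain:
G = 10*log10(OSR) = 10*log10(256) = 24.08 dB

Step 3 — total:
SQNR_total = 92.06 + 24.08 = 116.14 dB

Base SQNR = 92.06 dB; oversampled SQNR = 116.14 dB


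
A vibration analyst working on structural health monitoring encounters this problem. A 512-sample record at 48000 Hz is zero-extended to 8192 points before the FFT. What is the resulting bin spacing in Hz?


Frequency resolution after zero-padding:
N_padded = 512 * 16 = 8192
df = fs / N_padded
   = 48000 / 8192
   = 5.8594 Hz

5.8594 Hz


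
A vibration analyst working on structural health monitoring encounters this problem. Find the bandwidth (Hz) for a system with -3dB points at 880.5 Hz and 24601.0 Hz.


Bandwidth is the difference of -3dB frequencies:
BW = f_high - f_low
   = 24601.0 - 880.5
   = 23720.5 Hz

23720.5 Hz


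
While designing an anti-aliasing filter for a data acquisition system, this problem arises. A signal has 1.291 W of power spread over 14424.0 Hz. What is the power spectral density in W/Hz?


Power spectral density:
PSD = P / BW
    = 1.291 / 14424.0
    = 8.95e-05 W/Hz

8.95e-05 W/Hz


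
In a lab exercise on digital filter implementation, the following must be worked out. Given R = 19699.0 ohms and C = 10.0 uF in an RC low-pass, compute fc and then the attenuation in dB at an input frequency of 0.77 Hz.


Step 1 — cutoff frequency:
fc = 1 / (2*pi*R*C)
C = 10.0 uF = 1e-05 F
fc = 1 / (2*pi*19699.0*1e-05)
   = 0.807934 Hz

Step 2 — magnitude at f = 0.77 Hz:
|H(f)| = 1 / sqrt(1 + (f/fc)^2)
f/fc = 0.77 / 0.807934 = 0.953048
|H| = 1 / sqrt(1 + 0.9083) = 0.7238968
|H|_dB = 20*log10(0.7238968) = -2.81 dB

fc = 0.807934 Hz; |H(0.77 Hz)| = -2.81 dB


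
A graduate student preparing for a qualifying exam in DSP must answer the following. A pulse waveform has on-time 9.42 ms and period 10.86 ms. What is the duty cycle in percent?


Duty cycle as a percentage:
DC = (t_on / T) * 100
   = (9.42 / 10.86) * 100
   = 0.867403 * 100
   = 86.74 %

86.74 %


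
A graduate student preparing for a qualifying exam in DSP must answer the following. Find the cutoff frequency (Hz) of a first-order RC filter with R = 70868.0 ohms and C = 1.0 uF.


Cutoff frequency of a first-order RC filter:
fc = 1 / (2 * pi * R * C)
C = 1.0 uF = 1e-06 F
fc = 1 / (2 * pi * 70868.0 * 1e-06)
   = 1 / 0.4452767763492
   = 2.245794 Hz

2.245794 Hz


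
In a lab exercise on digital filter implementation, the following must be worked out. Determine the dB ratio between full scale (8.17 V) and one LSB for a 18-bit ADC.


Dynamic range from full-scale to LSB:
V_min = V_max / 2^bits = 8.17 / 2^18
DR = 20 * log10(V_max / V_min)
   = 20 * log10(2^18)
   = 20 * 18 * log10(2)
   = 108.37 dB

108.37 dB


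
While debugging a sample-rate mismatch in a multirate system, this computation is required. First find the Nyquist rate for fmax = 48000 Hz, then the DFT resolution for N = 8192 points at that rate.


Step 1 — Nyquist sampling rate:
fs = 2 * fmax = 2 * 48000 = 96000 Hz

Step 2 — DFT bin spacing:
df = fs / N = 96000 / 8192 = 11.7188 Hz

11.7188 Hz


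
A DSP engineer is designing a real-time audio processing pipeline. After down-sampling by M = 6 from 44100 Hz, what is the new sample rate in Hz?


Decimation reduces the sample rate:
fs_out = fs_in / M
       = 44100 / 6
       = 7350.0 Hz

7350.0 Hz


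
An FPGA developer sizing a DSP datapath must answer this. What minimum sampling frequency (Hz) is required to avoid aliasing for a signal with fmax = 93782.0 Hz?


The Nyquist rate is twice the maximum frequency component.
fs_min = 2 * fmax
      = 2 * 93782.0
      = 187564.0 Hz

187564.0


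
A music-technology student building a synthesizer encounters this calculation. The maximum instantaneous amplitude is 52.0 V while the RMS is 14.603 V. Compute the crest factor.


Crest factor is the ratio of peak to RMS:
CF = V_peak / V_rms
   = 52.0 / 14.603
   = 3.5609

3.5609


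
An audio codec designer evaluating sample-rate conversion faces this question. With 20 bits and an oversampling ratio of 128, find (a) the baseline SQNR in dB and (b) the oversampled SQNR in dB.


Step 1 — baseline SQNR at Nyquist:
SQNR_base = 6.02*N + 1.76
          = 6.02*20 + 1.76
          = 122.16 dB

Step 2 — oversampling processing gain:
G = 10*log10(OSR) = 10*log10(128) = 21.07 dB

Step 3 — total:
SQNR_total = 122.16 + 21.07 = 143.23 dB

Base SQNR = 122.16 dB; oversampled SQNR = 143.23 dB


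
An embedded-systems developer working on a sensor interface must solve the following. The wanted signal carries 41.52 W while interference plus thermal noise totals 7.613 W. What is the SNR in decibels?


SNR in decibels:
SNR = 10 * log10(Ps / Pn)
    = 10 * log10(41.52 / 7.613)
    = 10 * log10(5.4538)
    = 10 * 0.7367
    = 7.37 dB

7.37 dB


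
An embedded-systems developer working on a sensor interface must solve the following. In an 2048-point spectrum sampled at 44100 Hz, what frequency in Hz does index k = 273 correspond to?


Frequency of DFT bin k:
f_k = k * fs / N
    = 273 * 44100 / 2048
    = 12039300 / 2048
    = 5878.564 Hz

5878.564 Hz


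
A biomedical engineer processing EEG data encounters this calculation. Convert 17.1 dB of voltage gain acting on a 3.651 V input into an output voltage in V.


Output voltage from dB gain:
V_out = V_in * 10^(gain_dB / 20)
      = 3.651 * 10^(17.1 / 20)
      = 3.651 * 7.161434
      = 26.1464 V

26.1464 V


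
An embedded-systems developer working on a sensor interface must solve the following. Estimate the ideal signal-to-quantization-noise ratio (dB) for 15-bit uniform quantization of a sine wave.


Theoretical SNR for a full-scale sinusoid:
SNR = 6.02 * N + 1.76
    = 6.02 * 15 + 1.76
    = 90.3 + 1.76
    = 92.06 dB

92.06 dB


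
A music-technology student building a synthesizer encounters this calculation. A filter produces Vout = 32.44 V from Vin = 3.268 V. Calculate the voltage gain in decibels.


Voltage gain in dB:
G = 20 * log10(Vout / Vin)
  = 20 * log10(32.44 / 3.268)
  = 20 * log10(9.926561)
  = 20 * 0.996799
  = 19.94 dB

19.94 dB


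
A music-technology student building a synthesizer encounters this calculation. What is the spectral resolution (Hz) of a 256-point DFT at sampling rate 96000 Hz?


DFT frequency resolution:
df = fs / N
   = 96000 / 256
   = 375.0 Hz

375.0 Hz


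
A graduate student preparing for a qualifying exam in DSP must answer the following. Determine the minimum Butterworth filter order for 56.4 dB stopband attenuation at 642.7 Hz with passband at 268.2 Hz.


Butterworth filter order formula:
n = log10(10^(A/10) - 1) / (2 * log10(f_stop/f_pass))
10^(56.4/10) - 1 = 436514.8322
f_stop/f_pass = 642.7 / 268.2 = 2.3963
n = 7.4299 -> ceil = 8

8


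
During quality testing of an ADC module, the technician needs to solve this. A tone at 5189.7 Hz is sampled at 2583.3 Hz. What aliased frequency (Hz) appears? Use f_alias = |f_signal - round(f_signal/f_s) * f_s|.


Compute the nearest integer multiple of fs to the signal:
n = round(5189.7 / 2583.3) = 2
f_alias = |5189.7 - 2 * 2583.3|
        = |5189.7 - 5166.6|
        = 23.1 Hz

23.1


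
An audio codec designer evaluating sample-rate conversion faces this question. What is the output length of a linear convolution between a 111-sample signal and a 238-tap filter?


Linear convolution output length:
L = N + M - 1
  = 111 + 238 - 1
  = 348 samples

348


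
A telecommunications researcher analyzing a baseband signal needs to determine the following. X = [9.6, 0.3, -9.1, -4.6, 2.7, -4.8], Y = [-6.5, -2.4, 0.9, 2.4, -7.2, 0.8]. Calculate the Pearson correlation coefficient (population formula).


Pearson correlation coefficient (population):
r = cov(X,Y) / (std(X) * std(Y))
Mean X = -0.9833, Mean Y = -2.0
Cov(X,Y) = -19.571667
Std(X) = 6.065591, Std(Y) = 3.720663
r = -0.8672

-0.8672


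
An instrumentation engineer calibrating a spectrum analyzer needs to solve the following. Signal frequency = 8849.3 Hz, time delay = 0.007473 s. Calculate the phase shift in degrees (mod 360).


Phase shift from frequency and time delay:
phi = 360 * f * t_delay
    = 360 * 8849.3 * 0.007473
    = 23807.09 degrees
    mod 360 = 47.09 degrees

47.09 degrees


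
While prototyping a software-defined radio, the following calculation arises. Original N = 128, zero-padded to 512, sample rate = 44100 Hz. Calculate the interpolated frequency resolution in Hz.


Frequency resolution after zero-padding:
N_padded = 128 * 4 = 512
df = fs / N_padded
   = 44100 / 512
   = 86.1328 Hz

86.1328 Hz


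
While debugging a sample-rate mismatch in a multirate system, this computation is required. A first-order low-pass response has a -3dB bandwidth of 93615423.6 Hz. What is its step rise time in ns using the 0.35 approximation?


Rise time from bandwidth relationship:
tr = 0.35 / BW
   = 0.35 / 93615423.6
   = 3.738700169e-09 s
   = 3.7387 ns

3.7387 ns


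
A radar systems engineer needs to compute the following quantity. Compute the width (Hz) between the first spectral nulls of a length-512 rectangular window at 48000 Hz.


Main lobe width for a rectangular window:
Width = 2 * fs / N
      = 2 * 48000 / 512
      = 96000 / 512
      = 187.5 Hz

187.5 Hz


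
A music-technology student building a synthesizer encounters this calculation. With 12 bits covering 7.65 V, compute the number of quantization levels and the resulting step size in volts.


Step 1 — number of quantization levels:
L = 2^N = 2^12 = 4096

Step 2 — LSB step size:
delta = Vfs / L
      = 7.65 / 4096
      = 0.00186768 V

Levels = 4096; step size = 0.00186768 V


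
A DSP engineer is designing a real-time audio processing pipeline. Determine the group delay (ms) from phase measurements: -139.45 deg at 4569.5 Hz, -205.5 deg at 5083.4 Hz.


Group delay from phase difference:
tau = -d(phi)/d(omega)
d(phi) = -66.05 deg = -1.15279 rad
d(omega) = 2*pi*(5083.4 - 4569.5) = 3228.9289 rad/s
tau = -(-1.15279) / 3228.9289
    = 0.357 ms

0.357 ms


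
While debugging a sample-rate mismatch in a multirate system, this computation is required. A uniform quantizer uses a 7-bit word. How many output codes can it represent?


Number of quantization levels = 2^N
= 2^7
= 128

128


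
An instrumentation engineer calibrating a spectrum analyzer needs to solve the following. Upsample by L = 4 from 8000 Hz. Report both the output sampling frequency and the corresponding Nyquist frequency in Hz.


Step 1 — output sample rate after interpolation by L:
fs_out = L * fs_in = 4 * 8000 = 32000 Hz

Step 2 — Nyquist frequency of the output stream:
f_Nyq = fs_out / 2 = 32000 / 2 = 16000.0 Hz

fs_out = 32000 Hz; f_Nyquist = 16000.0 Hz


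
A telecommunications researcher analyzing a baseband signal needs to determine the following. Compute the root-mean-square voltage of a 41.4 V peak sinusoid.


RMS voltage for a sinusoidal waveform:
V_rms = V_peak / sqrt(2)
      = 41.4 / 1.414214
      = 29.274 V

29.274 V


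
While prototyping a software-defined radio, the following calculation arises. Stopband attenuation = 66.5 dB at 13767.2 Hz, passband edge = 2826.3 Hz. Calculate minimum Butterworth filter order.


Butterworth filter order formula:
n = log10(10^(A/10) - 1) / (2 * log10(f_stop/f_pass))
10^(66.5/10) - 1 = 4466834.9215
f_stop/f_pass = 13767.2 / 2826.3 = 4.8711
n = 4.8355 -> ceil = 5

5


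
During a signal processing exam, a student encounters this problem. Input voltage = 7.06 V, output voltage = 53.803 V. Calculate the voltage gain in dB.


Voltage gain in dB:
G = 20 * log10(Vout / Vin)
  = 20 * log10(53.803 / 7.06)
  = 20 * log10(7.620822)
  = 20 * 0.882002
  = 17.64 dB

17.64 dB


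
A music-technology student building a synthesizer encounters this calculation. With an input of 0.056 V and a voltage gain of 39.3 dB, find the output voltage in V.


Output voltage from dB gain:
V_out = V_in * 10^(gain_dB / 20)
      = 0.056 * 10^(39.3 / 20)
      = 0.056 * 92.257143
      = 5.1664 V

5.1664 V


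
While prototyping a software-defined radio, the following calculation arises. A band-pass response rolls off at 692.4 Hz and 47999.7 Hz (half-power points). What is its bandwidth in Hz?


Bandwidth is the difference of -3dB frequencies:
BW = f_high - f_low
   = 47999.7 - 692.4
   = 47307.3 Hz

47307.3 Hz


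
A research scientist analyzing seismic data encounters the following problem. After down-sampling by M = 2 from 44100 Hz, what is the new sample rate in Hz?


Decimation reduces the sample rate:
fs_out = fs_in / M
       = 44100 / 2
       = 22050.0 Hz

22050.0 Hz


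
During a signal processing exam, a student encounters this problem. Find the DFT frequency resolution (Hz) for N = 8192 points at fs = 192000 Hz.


DFT frequency resolution:
df = fs / N
   = 192000 / 8192
   = 23.4375 Hz

23.4375 Hz


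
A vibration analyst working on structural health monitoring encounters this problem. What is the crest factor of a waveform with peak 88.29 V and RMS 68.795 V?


Crest factor is the ratio of peak to RMS:
CF = V_peak / V_rms
   = 88.29 / 68.795
   = 1.2834

1.2834


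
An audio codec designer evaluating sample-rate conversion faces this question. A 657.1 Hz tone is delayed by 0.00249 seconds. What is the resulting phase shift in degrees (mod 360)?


Phase shift from frequency and time delay:
phi = 360 * f * t_delay
    = 360 * 657.1 * 0.00249
    = 589.02 degrees
    mod 360 = 229.02 degrees

229.02 degrees


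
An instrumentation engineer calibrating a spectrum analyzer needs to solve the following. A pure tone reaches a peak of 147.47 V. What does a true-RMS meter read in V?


RMS voltage for a sinusoidal waveform:
V_rms = V_peak / sqrt(2)
      = 147.47 / 1.414214
      = 104.277 V

104.277 V


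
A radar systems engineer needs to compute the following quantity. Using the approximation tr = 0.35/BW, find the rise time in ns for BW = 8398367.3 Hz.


Rise time from bandwidth relationship:
tr = 0.35 / BW
   = 0.35 / 8398367.3
   = 4.167476695e-08 s
   = 41.6748 ns

41.6748 ns


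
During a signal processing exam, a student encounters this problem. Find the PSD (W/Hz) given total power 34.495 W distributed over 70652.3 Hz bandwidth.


Power spectral density:
PSD = P / BW
    = 34.495 / 70652.3
    = 0.00048824 W/Hz

0.00048824 W/Hz


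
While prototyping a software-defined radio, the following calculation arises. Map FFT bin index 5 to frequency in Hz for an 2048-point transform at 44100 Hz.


Frequency of DFT bin k:
f_k = k * fs / N
    = 5 * 44100 / 2048
    = 220500 / 2048
    = 107.666 Hz

107.666 Hz


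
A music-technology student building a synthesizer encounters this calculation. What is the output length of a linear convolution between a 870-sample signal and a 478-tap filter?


Linear convolution output length:
L = N + M - 1
  = 870 + 478 - 1
  = 1347 samples

1347


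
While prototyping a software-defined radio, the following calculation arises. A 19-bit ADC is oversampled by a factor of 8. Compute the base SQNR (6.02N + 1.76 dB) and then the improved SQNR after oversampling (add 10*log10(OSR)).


Step 1 — baseline SQNR at Nyquist:
SQNR_base = 6.02*N + 1.76
          = 6.02*19 + 1.76
          = 116.14 dB

Step 2 — oversampling processing gain:
G = 10*log10(OSR) = 10*log10(8) = 9.03 dB

Step 3 — total:
SQNR_total = 116.14 + 9.03 = 125.17 dB

Base SQNR = 116.14 dB; oversampled SQNR = 125.17 dB


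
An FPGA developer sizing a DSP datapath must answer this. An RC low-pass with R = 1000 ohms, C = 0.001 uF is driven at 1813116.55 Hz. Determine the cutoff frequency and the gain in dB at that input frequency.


Step 1 — cutoff frequency:
fc = 1 / (2*pi*R*C)
C = 0.001 uF = 1e-09 F
fc = 1 / (2*pi*1000*1e-09)
   = 159154.943 Hz

Step 2 — magnitude at f = 1813116.55 Hz:
|H(f)| = 1 / sqrt(1 + (f/fc)^2)
f/fc = 1813116.55 / 159154.943 = 11.392147
|H| = 1 / sqrt(1 + 129.781013) = 0.0874435
|H|_dB = 20*log10(0.0874435) = -21.17 dB

fc = 159154.943 Hz; |H(1813116.55 Hz)| = -21.17 dB


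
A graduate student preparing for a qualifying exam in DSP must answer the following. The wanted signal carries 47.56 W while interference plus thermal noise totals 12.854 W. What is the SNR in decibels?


SNR in decibels:
SNR = 10 * log10(Ps / Pn)
    = 10 * log10(47.56 / 12.854)
    = 10 * log10(3.7)
    = 10 * 0.5682
    = 5.68 dB

5.68 dB


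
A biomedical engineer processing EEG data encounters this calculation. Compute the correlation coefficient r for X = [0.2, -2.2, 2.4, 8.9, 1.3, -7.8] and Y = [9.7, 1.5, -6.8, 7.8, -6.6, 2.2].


Pearson correlation coefficient (population):
r = cov(X,Y) / (std(X) * std(Y))
Mean X = 0.4667, Mean Y = 1.3
Cov(X,Y) = 3.726667
Std(X) = 5.017857, Std(Y) = 6.346653
r = 0.117

0.117


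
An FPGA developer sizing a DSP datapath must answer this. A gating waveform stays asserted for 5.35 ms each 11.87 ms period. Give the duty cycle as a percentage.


Duty cycle as a percentage:
DC = (t_on / T) * 100
   = (5.35 / 11.87) * 100
   = 0.450716 * 100
   = 45.07 %

45.07 %


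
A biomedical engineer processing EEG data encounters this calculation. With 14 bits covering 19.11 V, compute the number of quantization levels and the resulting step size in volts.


Step 1 — number of quantization levels:
L = 2^N = 2^14 = 16384

Step 2 — LSB step size:
delta = Vfs / L
      = 19.11 / 16384
      = 0.00116638 V

Levels = 16384; step size = 0.00116638 V


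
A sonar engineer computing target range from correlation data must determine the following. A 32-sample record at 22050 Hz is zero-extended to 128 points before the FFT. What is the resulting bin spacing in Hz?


Frequency resolution after zero-padding:
N_padded = 32 * 4 = 128
df = fs / N_padded
   = 22050 / 128
   = 172.2656 Hz

172.2656 Hz


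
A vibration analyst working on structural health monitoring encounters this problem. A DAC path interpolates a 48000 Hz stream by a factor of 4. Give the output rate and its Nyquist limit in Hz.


Step 1 — output sample rate after interpolation by L:
fs_out = L * fs_in = 4 * 48000 = 192000 Hz

Step 2 — Nyquist frequency of the output stream:
f_Nyq = fs_out / 2 = 192000 / 2 = 96000.0 Hz

fs_out = 192000 Hz; f_Nyquist = 96000.0 Hz


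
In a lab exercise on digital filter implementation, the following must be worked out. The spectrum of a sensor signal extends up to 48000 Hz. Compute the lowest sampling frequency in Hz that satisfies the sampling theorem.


The Nyquist rate is twice the maximum frequency component.
fs_min = 2 * fmax
      = 2 * 48000
      = 96000 Hz

96000


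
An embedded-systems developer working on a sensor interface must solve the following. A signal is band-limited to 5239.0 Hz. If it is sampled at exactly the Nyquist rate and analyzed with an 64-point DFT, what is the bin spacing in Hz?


Step 1 — Nyquist sampling rate:
fs = 2 * fmax = 2 * 5239.0 = 10478.0 Hz

Step 2 — DFT bin spacing:
df = fs / N = 10478.0 / 64 = 163.7188 Hz

163.7188 Hz


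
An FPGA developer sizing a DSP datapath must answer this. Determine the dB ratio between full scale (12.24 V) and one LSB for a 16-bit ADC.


Dynamic range from full-scale to LSB:
V_min = V_max / 2^bits = 12.24 / 2^16
DR = 20 * log10(V_max / V_min)
   = 20 * log10(2^16)
   = 20 * 16 * log10(2)
   = 96.33 dB

96.33 dB


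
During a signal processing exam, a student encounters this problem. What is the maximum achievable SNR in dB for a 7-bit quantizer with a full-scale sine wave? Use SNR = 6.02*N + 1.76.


Theoretical SNR for a full-scale sinusoid:
SNR = 6.02 * N + 1.76
    = 6.02 * 7 + 1.76
    = 42.14 + 1.76
    = 43.9 dB

43.9 dB


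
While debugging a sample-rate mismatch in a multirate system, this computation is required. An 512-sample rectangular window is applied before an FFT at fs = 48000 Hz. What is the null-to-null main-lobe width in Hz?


Main lobe width for a rectangular window:
Width = 2 * fs / N
      = 2 * 48000 / 512
      = 96000 / 512
      = 187.5 Hz

187.5 Hz


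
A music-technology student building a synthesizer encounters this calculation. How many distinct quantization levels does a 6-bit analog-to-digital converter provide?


Number of quantization levels = 2^N
= 2^6
= 64

64


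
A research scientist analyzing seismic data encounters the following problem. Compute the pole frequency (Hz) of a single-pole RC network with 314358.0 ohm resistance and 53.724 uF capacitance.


Cutoff frequency of a first-order RC filter:
fc = 1 / (2 * pi * R * C)
C = 53.724 uF = 5.3724e-05 F
fc = 1 / (2 * pi * 314358.0 * 5.3724e-05)
   = 1 / 106.11400980646
   = 0.009424 Hz

0.009424 Hz


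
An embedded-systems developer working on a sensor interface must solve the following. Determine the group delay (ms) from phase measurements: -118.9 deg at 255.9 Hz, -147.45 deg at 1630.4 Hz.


Group delay from phase difference:
tau = -d(phi)/d(omega)
d(phi) = -28.55 deg = -0.498292 rad
d(omega) = 2*pi*(1630.4 - 255.9) = 8636.2382 rad/s
tau = -(-0.498292) / 8636.2382
    = 0.0577 ms

0.0577 ms


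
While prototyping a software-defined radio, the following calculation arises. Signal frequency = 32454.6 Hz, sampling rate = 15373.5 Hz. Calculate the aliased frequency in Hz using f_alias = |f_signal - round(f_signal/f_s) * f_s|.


Compute the nearest integer multiple of fs to the signal:
n = round(32454.6 / 15373.5) = 2
f_alias = |32454.6 - 2 * 15373.5|
        = |32454.6 - 30747.0|
        = 1707.6 Hz

1707.6


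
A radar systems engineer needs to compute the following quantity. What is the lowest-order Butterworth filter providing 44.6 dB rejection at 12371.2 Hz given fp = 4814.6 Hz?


Butterworth filter order formula:
n = log10(10^(A/10) - 1) / (2 * log10(f_stop/f_pass))
10^(44.6/10) - 1 = 28839.315
f_stop/f_pass = 12371.2 / 4814.6 = 2.5695
n = 5.441 -> ceil = 6

6


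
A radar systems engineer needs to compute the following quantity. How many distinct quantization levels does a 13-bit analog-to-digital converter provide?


Number of quantization levels = 2^N
= 2^13
= 8192

8192


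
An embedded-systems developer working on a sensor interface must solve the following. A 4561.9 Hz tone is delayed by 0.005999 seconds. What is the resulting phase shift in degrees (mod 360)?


Phase shift from frequency and time delay:
phi = 360 * f * t_delay
    = 360 * 4561.9 * 0.005999
    = 9852.06 degrees
    mod 360 = 132.06 degrees

132.06 degrees


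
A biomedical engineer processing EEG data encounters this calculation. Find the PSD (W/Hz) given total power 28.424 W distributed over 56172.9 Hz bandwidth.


Power spectral density:
PSD = P / BW
    = 28.424 / 56172.9
    = 0.00050601 W/Hz

0.00050601 W/Hz


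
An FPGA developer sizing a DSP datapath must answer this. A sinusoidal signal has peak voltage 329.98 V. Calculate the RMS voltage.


RMS voltage for a sinusoidal waveform:
V_rms = V_peak / sqrt(2)
      = 329.98 / 1.414214
      = 233.331 V

233.331 V


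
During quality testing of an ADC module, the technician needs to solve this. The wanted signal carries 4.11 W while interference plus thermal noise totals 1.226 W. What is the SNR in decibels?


SNR in decibels:
SNR = 10 * log10(Ps / Pn)
    = 10 * log10(4.11 / 1.226)
    = 10 * log10(3.3524)
    = 10 * 0.5254
    = 5.25 dB

5.25 dB


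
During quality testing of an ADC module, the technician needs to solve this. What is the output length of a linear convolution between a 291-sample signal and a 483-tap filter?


Linear convolution output length:
L = N + M - 1
  = 291 + 483 - 1
  = 773 samples

773


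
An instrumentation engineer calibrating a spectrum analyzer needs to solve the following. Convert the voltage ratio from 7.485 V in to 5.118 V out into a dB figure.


Voltage gain in dB:
G = 20 * log10(Vout / Vin)
  = 20 * log10(5.118 / 7.485)
  = 20 * log10(0.683768)
  = 20 * -0.165092
  = -3.3 dB

-3.3 dB


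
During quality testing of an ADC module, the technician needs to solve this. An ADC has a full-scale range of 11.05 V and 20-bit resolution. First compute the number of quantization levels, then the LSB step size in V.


Step 1 — number of quantization levels:
L = 2^N = 2^20 = 1048576

Step 2 — LSB step size:
delta = Vfs / L
      = 11.05 / 1048576
      = 1.054e-05 V

Levels = 1048576; step size = 1.054e-05 V


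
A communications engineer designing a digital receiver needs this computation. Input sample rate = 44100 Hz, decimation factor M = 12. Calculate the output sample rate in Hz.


Decimation reduces the sample rate:
fs_out = fs_in / M
       = 44100 / 12
       = 3675.0 Hz

3675.0 Hz


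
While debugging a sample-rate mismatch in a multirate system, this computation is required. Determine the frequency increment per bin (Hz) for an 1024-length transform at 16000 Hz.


DFT frequency resolution:
df = fs / N
   = 16000 / 1024
   = 15.625 Hz

15.625 Hz


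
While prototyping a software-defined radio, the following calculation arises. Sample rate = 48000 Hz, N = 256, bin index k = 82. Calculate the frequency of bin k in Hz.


Frequency of DFT bin k:
f_k = k * fs / N
    = 82 * 48000 / 256
    = 3936000 / 256
    = 15375.0 Hz

15375.0 Hz


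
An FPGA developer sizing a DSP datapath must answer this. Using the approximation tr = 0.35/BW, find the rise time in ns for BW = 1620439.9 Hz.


Rise time from bandwidth relationship:
tr = 0.35 / BW
   = 0.35 / 1620439.9
   = 2.159907319e-07 s
   = 215.9907 ns

215.9907 ns


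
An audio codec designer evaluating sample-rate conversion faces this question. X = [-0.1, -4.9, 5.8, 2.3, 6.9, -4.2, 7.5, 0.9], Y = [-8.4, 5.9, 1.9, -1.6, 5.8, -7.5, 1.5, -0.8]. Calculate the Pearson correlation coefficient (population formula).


Pearson correlation coefficient (population):
r = cov(X,Y) / (std(X) * std(Y))
Mean X = 1.775, Mean Y = -0.4
Cov(X,Y) = 8.375
Std(X) = 4.472905, Std(Y) = 5.037857
r = 0.3717

0.3717


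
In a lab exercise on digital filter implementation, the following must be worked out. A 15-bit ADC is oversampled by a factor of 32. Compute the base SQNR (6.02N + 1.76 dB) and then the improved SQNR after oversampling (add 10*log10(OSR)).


Step 1 — baseline SQNR at Nyquist:
SQNR_base = 6.02*N + 1.76
          = 6.02*15 + 1.76
          = 92.06 dB

Step 2 — oversampling processing gain:
G = 10*log10(OSR) = 10*log10(32) = 15.05 dB

Step 3 — total:
SQNR_total = 92.06 + 15.05 = 107.11 dB

Base SQNR = 92.06 dB; oversampled SQNR = 107.11 dB


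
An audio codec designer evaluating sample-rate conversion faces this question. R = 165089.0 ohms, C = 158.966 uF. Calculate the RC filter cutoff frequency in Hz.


Cutoff frequency of a first-order RC filter:
fc = 1 / (2 * pi * R * C)
C = 158.966 uF = 0.000158966 F
fc = 1 / (2 * pi * 165089.0 * 0.000158966)
   = 1 / 164.89301220665
   = 0.006065 Hz

0.006065 Hz
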